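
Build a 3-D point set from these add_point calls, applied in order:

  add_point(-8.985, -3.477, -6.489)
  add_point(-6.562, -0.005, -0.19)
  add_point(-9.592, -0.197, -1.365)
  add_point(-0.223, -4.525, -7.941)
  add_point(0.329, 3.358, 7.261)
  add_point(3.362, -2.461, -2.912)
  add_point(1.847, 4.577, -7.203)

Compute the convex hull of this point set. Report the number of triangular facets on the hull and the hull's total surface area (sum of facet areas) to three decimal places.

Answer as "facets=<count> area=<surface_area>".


Points on the hull: [0, 2, 3, 4, 5, 6] (6 of 7).

Area of each hull facet:
  f1: (p4, p6, p2) → 84.2640
  f2: (p4, p6, p5) → 50.7205
  f3: (p3, p6, p5) → 26.5641
  f4: (p0, p3, p5) → 26.9709
  f5: (p0, p4, p5) → 78.0130
  f6: (p0, p4, p2) → 33.3524
  f7: (p0, p6, p2) → 40.5221
  f8: (p0, p3, p6) → 41.7001
Σ area = 382.107

Check V−E+F: 6 − 12 + 8 = 2.

facets=8 area=382.107


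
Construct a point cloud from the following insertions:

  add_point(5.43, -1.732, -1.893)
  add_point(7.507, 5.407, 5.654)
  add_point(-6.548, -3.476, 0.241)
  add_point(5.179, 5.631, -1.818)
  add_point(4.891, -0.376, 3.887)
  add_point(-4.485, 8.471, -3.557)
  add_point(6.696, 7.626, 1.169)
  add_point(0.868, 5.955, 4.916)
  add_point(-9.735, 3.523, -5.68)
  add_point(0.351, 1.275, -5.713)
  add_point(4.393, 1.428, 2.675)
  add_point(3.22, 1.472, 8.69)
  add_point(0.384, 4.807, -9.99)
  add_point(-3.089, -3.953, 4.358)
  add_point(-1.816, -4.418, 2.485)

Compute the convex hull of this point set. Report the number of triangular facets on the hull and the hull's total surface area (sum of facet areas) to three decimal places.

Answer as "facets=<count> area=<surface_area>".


Hull vertices (14/15): indices [0, 1, 2, 3, 4, 5, 6, 7, 8, 9, 11, 12, 13, 14].

Facet areas (half cross-product norm):
  f1: (p6, p0, p1) → 24.9819
  f2: (p9, p0, p12) → 14.1700
  f3: (p5, p12, p8) → 33.1719
  f4: (p5, p6, p12) → 52.1753
  f5: (p13, p11, p14) → 10.7653
  f6: (p4, p0, p14) → 23.1824
  f7: (p4, p11, p14) → 21.4699
  f8: (p4, p0, p1) → 17.7876
  f9: (p4, p11, p1) → 16.2152
  f10: (p3, p0, p12) → 34.9285
  f11: (p3, p6, p12) → 8.1311
  f12: (p3, p6, p0) → 12.3904
  f13: (p7, p11, p1) → 18.4127
  f14: (p7, p6, p1) → 16.2490
  f15: (p7, p5, p6) → 36.7471
  f16: (p7, p5, p8) → 35.0238
  f17: (p7, p13, p8) → 72.7027
  f18: (p7, p13, p11) → 29.4177
  f19: (p2, p13, p8) → 17.6386
  f20: (p2, p13, p14) → 6.0464
  f21: (p2, p12, p8) → 53.7256
  f22: (p2, p9, p12) → 19.0116
  f23: (p2, p0, p14) → 20.9317
  f24: (p2, p9, p0) → 36.1138
Σ area = 631.390

Euler: V−E+F = 14−36+24 = 2.

facets=24 area=631.390


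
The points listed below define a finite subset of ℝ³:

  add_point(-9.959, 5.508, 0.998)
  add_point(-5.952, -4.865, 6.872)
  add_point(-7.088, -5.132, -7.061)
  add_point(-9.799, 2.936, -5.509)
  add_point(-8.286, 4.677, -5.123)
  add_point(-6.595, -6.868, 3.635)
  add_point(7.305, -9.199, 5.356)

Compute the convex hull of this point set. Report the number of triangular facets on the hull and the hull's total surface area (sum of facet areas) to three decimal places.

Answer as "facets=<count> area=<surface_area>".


facets=10 area=481.164

Points on the hull: [0, 1, 2, 3, 4, 5, 6] (7 of 7).

Per-facet area ½‖(b−a)×(c−a)‖:
  f1: (p1, p6, p0) → 76.1228
  f2: (p4, p6, p0) → 73.5444
  f3: (p4, p2, p6) → 96.4705
  f4: (p5, p1, p0) → 24.2718
  f5: (p5, p2, p6) → 75.6013
  f6: (p5, p1, p6) → 26.9622
  f7: (p3, p4, p0) → 7.4560
  f8: (p3, p4, p2) → 8.6343
  f9: (p3, p5, p0) → 45.1826
  f10: (p3, p5, p2) → 46.9187
Σ area = 481.164

Euler characteristic 7−15+10 = 2 ✓


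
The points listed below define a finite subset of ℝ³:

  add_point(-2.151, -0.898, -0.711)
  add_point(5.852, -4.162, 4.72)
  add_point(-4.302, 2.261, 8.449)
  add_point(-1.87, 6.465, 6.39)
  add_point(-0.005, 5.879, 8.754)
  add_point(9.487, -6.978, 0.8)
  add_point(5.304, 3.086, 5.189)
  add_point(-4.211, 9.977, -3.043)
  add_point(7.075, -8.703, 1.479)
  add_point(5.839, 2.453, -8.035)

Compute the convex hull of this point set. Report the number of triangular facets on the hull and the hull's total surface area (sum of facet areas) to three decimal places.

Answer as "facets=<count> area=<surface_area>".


Extreme-point indices: [0, 1, 2, 3, 4, 5, 6, 7, 8, 9] — 10 of 10 on the boundary.

Facet areas (half cross-product norm):
  f1: (p0, p7, p2) → 55.4543
  f2: (p1, p4, p2) → 34.0508
  f3: (p3, p7, p2) → 23.2379
  f4: (p3, p4, p2) → 7.9694
  f5: (p3, p4, p7) → 6.7066
  f6: (p6, p4, p7) → 45.7918
  f7: (p6, p1, p5) → 18.3667
  f8: (p6, p1, p4) → 22.1766
  f9: (p9, p0, p7) → 61.4299
  f10: (p9, p6, p5) → 70.3443
  f11: (p9, p6, p7) → 81.0036
  f12: (p8, p1, p5) → 8.5832
  f13: (p8, p9, p5) → 19.2825
  f14: (p8, p9, p0) → 67.8605
  f15: (p8, p0, p2) → 59.7107
  f16: (p8, p1, p2) → 23.8856
Σ area = 605.854

Euler characteristic 10−24+16 = 2 ✓

facets=16 area=605.854


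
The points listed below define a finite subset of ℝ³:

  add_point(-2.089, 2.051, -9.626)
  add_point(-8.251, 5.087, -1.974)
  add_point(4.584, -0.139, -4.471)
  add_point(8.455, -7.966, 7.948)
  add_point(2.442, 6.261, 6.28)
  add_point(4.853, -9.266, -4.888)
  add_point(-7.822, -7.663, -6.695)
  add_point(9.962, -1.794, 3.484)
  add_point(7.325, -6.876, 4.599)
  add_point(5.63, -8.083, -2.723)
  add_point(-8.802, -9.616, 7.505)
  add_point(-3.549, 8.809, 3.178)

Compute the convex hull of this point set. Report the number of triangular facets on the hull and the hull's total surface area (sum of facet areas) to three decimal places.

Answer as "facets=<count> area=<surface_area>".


Extreme-point indices: [0, 1, 2, 3, 4, 5, 6, 7, 10, 11] — 10 of 12 on the boundary.

Triangle areas on the boundary:
  f1: (p4, p11, p10) → 69.3343
  f2: (p4, p0, p11) → 52.0169
  f3: (p1, p11, p10) → 69.0571
  f4: (p1, p0, p11) → 39.1673
  f5: (p6, p5, p10) → 92.3284
  f6: (p6, p5, p0) → 70.5863
  f7: (p6, p1, p10) → 95.3712
  f8: (p6, p1, p0) → 58.2299
  f9: (p2, p5, p7) → 44.0376
  f10: (p2, p5, p0) → 38.5868
  f11: (p2, p4, p7) → 53.0975
  f12: (p2, p4, p0) → 53.6067
  f13: (p3, p4, p7) → 42.1957
  f14: (p3, p5, p7) → 47.1576
  f15: (p3, p4, p10) → 128.4642
  f16: (p3, p5, p10) → 110.7465
Σ area = 1063.984

Euler: V−E+F = 10−24+16 = 2.

facets=16 area=1063.984


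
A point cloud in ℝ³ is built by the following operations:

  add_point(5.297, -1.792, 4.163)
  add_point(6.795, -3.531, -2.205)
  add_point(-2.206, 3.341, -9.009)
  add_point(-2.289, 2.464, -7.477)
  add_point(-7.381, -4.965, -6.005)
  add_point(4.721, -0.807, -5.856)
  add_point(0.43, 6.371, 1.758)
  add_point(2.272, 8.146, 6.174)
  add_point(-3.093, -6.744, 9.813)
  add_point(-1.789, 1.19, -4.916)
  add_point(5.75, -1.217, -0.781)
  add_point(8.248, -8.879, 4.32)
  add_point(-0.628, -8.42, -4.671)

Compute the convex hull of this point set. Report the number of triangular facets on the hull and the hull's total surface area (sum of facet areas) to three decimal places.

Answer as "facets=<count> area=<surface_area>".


Hull vertices (9/13): indices [1, 2, 4, 5, 6, 7, 8, 11, 12].

Area of each hull facet:
  f1: (p8, p7, p4) → 130.3332
  f2: (p8, p7, p11) → 100.8417
  f3: (p12, p8, p4) → 56.9249
  f4: (p12, p8, p11) → 76.4492
  f5: (p2, p5, p7) → 65.3534
  f6: (p2, p12, p4) → 39.4060
  f7: (p2, p12, p5) → 40.6402
  f8: (p1, p7, p11) → 64.0933
  f9: (p1, p5, p7) → 37.3324
  f10: (p1, p12, p11) → 39.4814
  f11: (p1, p12, p5) → 22.4093
  f12: (p6, p7, p4) → 21.0553
  f13: (p6, p2, p4) → 58.7305
  f14: (p6, p2, p7) → 5.0192
Σ area = 758.070

Euler: V−E+F = 9−21+14 = 2.

facets=14 area=758.070


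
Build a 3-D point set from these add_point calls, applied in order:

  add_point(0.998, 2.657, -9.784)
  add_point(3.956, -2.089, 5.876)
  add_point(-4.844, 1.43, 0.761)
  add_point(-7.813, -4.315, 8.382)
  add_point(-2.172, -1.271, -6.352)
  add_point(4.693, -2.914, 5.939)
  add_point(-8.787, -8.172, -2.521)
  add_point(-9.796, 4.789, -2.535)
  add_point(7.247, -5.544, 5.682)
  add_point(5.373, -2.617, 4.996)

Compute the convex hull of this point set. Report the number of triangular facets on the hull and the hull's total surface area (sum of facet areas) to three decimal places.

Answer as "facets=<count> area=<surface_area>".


Hull vertices (8/10): indices [0, 1, 3, 5, 6, 7, 8, 9].

Per-facet area ½‖(b−a)×(c−a)‖:
  f1: (p0, p6, p7) → 83.4622
  f2: (p0, p6, p8) → 134.3735
  f3: (p3, p6, p7) → 71.3764
  f4: (p3, p6, p8) → 88.5372
  f5: (p1, p3, p7) → 86.9727
  f6: (p1, p0, p7) → 103.5554
  f7: (p5, p3, p8) → 18.6090
  f8: (p5, p1, p3) → 5.8999
  f9: (p9, p0, p8) → 23.3989
  f10: (p9, p1, p0) → 14.1089
  f11: (p9, p5, p8) → 2.1220
  f12: (p9, p5, p1) → 0.6575
Σ area = 633.073

Check V−E+F: 8 − 18 + 12 = 2.

facets=12 area=633.073


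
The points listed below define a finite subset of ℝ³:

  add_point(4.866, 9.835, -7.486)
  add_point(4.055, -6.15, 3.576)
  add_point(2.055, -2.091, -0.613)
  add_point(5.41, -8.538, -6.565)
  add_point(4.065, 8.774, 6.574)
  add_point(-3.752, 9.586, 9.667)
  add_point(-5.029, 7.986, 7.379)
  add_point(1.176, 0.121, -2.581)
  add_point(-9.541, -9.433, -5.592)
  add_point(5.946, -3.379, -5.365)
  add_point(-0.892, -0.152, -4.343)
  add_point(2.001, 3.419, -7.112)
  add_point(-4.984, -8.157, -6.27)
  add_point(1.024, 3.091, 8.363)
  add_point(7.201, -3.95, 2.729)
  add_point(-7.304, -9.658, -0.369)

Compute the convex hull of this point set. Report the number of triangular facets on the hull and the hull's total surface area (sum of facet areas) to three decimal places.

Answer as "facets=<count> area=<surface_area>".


Points on the hull: [0, 1, 3, 4, 5, 6, 8, 9, 11, 12, 13, 14, 15] (13 of 16).

Facet areas (half cross-product norm):
  f1: (p15, p3, p8) → 40.2841
  f2: (p6, p0, p8) → 190.4813
  f3: (p6, p0, p5) → 25.9745
  f4: (p6, p15, p8) → 51.1005
  f5: (p6, p15, p5) → 17.0392
  f6: (p4, p0, p14) → 94.0028
  f7: (p4, p0, p5) → 54.3993
  f8: (p12, p0, p8) → 35.1209
  f9: (p12, p3, p8) → 8.0295
  f10: (p9, p0, p14) → 53.5572
  f11: (p9, p3, p14) → 21.5368
  f12: (p9, p3, p0) → 14.8185
  f13: (p13, p15, p5) → 66.3145
  f14: (p13, p4, p14) → 36.1298
  f15: (p13, p4, p5) → 25.4072
  f16: (p11, p3, p0) → 28.1045
  f17: (p11, p12, p0) → 5.8508
  f18: (p11, p12, p3) → 61.6104
  f19: (p1, p13, p14) → 21.0385
  f20: (p1, p13, p15) → 67.3616
  f21: (p1, p3, p14) → 20.2986
  f22: (p1, p15, p3) → 63.6975
Σ area = 1002.158

Check V−E+F: 13 − 33 + 22 = 2.

facets=22 area=1002.158


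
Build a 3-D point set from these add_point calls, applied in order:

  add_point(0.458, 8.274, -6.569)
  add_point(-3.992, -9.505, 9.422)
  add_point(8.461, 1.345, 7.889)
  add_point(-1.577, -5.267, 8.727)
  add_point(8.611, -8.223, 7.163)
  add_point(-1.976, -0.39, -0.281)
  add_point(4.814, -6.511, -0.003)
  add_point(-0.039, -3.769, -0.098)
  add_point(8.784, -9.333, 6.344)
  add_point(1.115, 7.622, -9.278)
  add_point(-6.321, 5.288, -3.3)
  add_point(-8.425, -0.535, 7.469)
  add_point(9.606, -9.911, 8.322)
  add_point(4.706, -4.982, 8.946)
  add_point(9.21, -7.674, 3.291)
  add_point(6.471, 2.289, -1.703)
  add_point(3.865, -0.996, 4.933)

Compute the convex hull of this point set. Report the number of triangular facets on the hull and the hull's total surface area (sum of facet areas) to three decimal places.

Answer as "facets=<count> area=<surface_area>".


Extreme-point indices: [0, 1, 2, 3, 6, 7, 8, 9, 10, 11, 12, 13, 14, 15] — 14 of 17 on the boundary.

Area of each hull facet:
  f1: (p2, p0, p11) → 138.1265
  f2: (p10, p0, p11) → 37.5711
  f3: (p10, p1, p11) → 54.6546
  f4: (p3, p1, p11) → 20.6225
  f5: (p3, p2, p11) → 47.3397
  f6: (p13, p1, p12) → 32.6568
  f7: (p13, p2, p12) → 25.2152
  f8: (p13, p3, p1) → 13.2105
  f9: (p13, p3, p2) → 19.7159
  f10: (p9, p10, p0) → 10.1015
  f11: (p9, p2, p0) → 21.0218
  f12: (p9, p15, p2) → 28.6570
  f13: (p14, p9, p15) → 31.3167
  f14: (p14, p2, p12) → 27.9862
  f15: (p14, p15, p2) → 46.9519
  f16: (p6, p14, p9) → 36.8800
  f17: (p7, p9, p10) → 56.2788
  f18: (p7, p6, p9) → 38.6996
  f19: (p7, p10, p1) → 61.2691
  f20: (p7, p6, p1) → 32.8573
  f21: (p8, p14, p12) → 2.0081
  f22: (p8, p6, p14) → 8.4273
  f23: (p8, p1, p12) → 14.4188
  f24: (p8, p6, p1) → 50.2837
Σ area = 856.270

Euler: V−E+F = 14−36+24 = 2.

facets=24 area=856.270


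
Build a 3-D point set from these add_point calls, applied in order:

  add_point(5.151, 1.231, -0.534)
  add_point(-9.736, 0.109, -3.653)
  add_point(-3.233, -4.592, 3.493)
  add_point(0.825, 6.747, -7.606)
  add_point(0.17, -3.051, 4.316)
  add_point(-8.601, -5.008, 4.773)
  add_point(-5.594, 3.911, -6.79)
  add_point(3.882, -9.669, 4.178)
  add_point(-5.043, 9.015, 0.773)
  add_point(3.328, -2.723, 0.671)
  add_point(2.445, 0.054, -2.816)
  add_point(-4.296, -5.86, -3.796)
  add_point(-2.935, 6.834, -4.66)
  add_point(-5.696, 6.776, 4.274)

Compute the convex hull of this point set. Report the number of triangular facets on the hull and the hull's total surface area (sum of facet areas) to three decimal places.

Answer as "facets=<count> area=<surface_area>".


facets=20 area=648.708

12 of the 14 inputs are extreme points: [0, 1, 3, 4, 5, 6, 7, 8, 10, 11, 12, 13].

Triangle areas on the boundary:
  f1: (p11, p5, p1) → 35.9280
  f2: (p11, p5, p7) → 56.0008
  f3: (p13, p8, p0) → 26.9401
  f4: (p13, p8, p1) → 22.8235
  f5: (p13, p5, p1) → 51.9207
  f6: (p3, p8, p0) → 51.0619
  f7: (p3, p12, p8) → 8.6870
  f8: (p4, p5, p7) → 32.6979
  f9: (p4, p13, p5) → 48.9097
  f10: (p4, p7, p0) → 30.6413
  f11: (p4, p13, p0) → 46.2646
  f12: (p10, p11, p7) → 50.4083
  f13: (p10, p3, p11) → 35.8874
  f14: (p10, p7, p0) → 22.1036
  f15: (p10, p3, p0) → 15.1974
  f16: (p6, p11, p1) → 26.0018
  f17: (p6, p3, p11) → 34.7152
  f18: (p6, p3, p12) → 10.5818
  f19: (p6, p8, p1) → 29.4080
  f20: (p6, p12, p8) → 12.5288
Σ area = 648.708

Euler: V−E+F = 12−30+20 = 2.


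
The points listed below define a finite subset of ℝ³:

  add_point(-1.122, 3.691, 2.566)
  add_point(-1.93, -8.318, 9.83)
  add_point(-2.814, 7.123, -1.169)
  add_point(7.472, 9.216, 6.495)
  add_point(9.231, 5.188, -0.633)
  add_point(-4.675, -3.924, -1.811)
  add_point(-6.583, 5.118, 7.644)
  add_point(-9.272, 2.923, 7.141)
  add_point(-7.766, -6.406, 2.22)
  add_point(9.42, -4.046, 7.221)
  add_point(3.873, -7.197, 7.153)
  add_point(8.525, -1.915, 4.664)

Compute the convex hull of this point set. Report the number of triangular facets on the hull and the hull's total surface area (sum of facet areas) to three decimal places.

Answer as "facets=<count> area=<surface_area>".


facets=18 area=804.913

Extreme-point indices: [1, 2, 3, 4, 5, 6, 7, 8, 9, 10, 11] — 11 of 12 on the boundary.

Per-facet area ½‖(b−a)×(c−a)‖:
  f1: (p2, p5, p7) → 57.7705
  f2: (p1, p3, p9) → 81.2428
  f3: (p4, p3, p9) → 49.9180
  f4: (p4, p2, p3) → 49.5577
  f5: (p4, p2, p5) → 68.5077
  f6: (p6, p1, p7) → 23.9464
  f7: (p6, p1, p3) → 105.5581
  f8: (p6, p2, p7) → 16.4134
  f9: (p6, p2, p3) → 62.4386
  f10: (p8, p5, p7) → 30.1104
  f11: (p8, p1, p7) → 51.8119
  f12: (p10, p5, p9) → 36.2577
  f13: (p10, p1, p9) → 10.6117
  f14: (p10, p8, p5) → 35.1006
  f15: (p10, p8, p1) → 31.2123
  f16: (p11, p5, p9) → 22.5599
  f17: (p11, p4, p9) → 6.1627
  f18: (p11, p4, p5) → 65.7330
Σ area = 804.913

Euler characteristic 11−27+18 = 2 ✓


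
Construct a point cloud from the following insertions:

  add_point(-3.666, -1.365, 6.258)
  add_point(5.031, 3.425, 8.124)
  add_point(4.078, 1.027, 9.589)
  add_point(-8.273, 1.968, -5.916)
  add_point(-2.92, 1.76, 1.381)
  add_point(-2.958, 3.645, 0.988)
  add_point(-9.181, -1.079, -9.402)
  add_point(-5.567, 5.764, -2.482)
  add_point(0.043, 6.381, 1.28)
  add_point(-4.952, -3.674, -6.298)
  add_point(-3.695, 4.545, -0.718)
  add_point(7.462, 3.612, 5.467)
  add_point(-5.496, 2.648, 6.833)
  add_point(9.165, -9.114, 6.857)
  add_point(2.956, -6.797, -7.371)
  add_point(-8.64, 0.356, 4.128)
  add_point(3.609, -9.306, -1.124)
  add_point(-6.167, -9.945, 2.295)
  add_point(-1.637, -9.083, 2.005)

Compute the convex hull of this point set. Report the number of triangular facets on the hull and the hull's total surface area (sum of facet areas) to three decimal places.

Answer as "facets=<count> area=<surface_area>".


facets=24 area=934.885

Hull vertices (14/19): indices [0, 1, 2, 3, 6, 7, 8, 11, 12, 13, 14, 15, 16, 17].

Per-facet area ½‖(b−a)×(c−a)‖:
  f1: (p15, p17, p6) → 70.6550
  f2: (p14, p17, p6) → 85.1616
  f3: (p7, p14, p6) → 69.8053
  f4: (p7, p14, p8) → 52.9872
  f5: (p2, p17, p13) → 88.9938
  f6: (p2, p1, p13) → 15.4903
  f7: (p16, p17, p13) → 48.6016
  f8: (p16, p14, p13) → 19.4829
  f9: (p16, p14, p17) → 34.0977
  f10: (p3, p15, p6) → 18.8441
  f11: (p3, p7, p6) → 4.2004
  f12: (p3, p7, p15) → 26.0962
  f13: (p12, p1, p8) → 37.4576
  f14: (p12, p7, p8) → 28.7892
  f15: (p12, p7, p15) → 21.4035
  f16: (p12, p2, p1) → 14.9636
  f17: (p12, p15, p17) → 23.2548
  f18: (p11, p14, p8) → 70.9608
  f19: (p11, p1, p8) → 15.8319
  f20: (p11, p14, p13) → 96.8345
  f21: (p11, p1, p13) → 23.2657
  f22: (p0, p2, p17) → 33.6165
  f23: (p0, p12, p17) → 14.6484
  f24: (p0, p12, p2) → 19.4426
Σ area = 934.885

Euler characteristic 14−36+24 = 2 ✓


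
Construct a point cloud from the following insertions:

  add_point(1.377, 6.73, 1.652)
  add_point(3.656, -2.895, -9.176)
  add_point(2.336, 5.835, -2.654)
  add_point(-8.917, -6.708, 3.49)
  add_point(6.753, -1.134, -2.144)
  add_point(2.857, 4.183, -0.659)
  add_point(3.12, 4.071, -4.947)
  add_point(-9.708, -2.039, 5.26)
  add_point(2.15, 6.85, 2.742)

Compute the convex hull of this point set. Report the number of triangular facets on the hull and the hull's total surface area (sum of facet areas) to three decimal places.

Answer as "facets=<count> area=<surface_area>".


facets=12 area=432.621

Extreme-point indices: [0, 1, 2, 3, 4, 6, 7, 8] — 8 of 9 on the boundary.

Triangle areas on the boundary:
  f1: (p2, p8, p4) → 22.5614
  f2: (p3, p8, p7) → 35.3902
  f3: (p3, p8, p4) → 87.3343
  f4: (p3, p1, p7) → 45.5523
  f5: (p3, p1, p4) → 68.5771
  f6: (p0, p8, p7) → 9.3631
  f7: (p0, p2, p7) → 31.5280
  f8: (p0, p2, p8) → 2.2356
  f9: (p6, p1, p7) → 71.3410
  f10: (p6, p2, p7) → 23.6393
  f11: (p6, p1, p4) → 25.0843
  f12: (p6, p2, p4) → 10.0147
Σ area = 432.621

Euler characteristic 8−18+12 = 2 ✓


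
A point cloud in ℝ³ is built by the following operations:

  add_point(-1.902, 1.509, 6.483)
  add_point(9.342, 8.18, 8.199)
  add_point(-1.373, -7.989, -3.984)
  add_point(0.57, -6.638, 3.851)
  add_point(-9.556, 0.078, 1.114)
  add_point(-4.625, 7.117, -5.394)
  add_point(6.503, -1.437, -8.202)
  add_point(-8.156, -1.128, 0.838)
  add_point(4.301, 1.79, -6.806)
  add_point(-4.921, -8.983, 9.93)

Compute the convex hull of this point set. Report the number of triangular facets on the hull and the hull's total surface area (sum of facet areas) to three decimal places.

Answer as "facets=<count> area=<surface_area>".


facets=14 area=869.955

9 of the 10 inputs are extreme points: [0, 1, 2, 3, 4, 5, 6, 8, 9].

Per-facet area ½‖(b−a)×(c−a)‖:
  f1: (p5, p1, p4) → 105.0346
  f2: (p0, p1, p4) → 33.7896
  f3: (p0, p9, p4) → 53.2476
  f4: (p0, p9, p1) → 57.4080
  f5: (p2, p9, p4) → 77.9182
  f6: (p2, p5, p4) → 67.2403
  f7: (p2, p5, p6) → 76.2612
  f8: (p3, p9, p1) → 70.1978
  f9: (p3, p6, p1) → 122.0402
  f10: (p3, p2, p9) → 30.5029
  f11: (p3, p2, p6) → 45.1214
  f12: (p8, p6, p1) → 31.9647
  f13: (p8, p5, p1) → 89.3889
  f14: (p8, p5, p6) → 9.8396
Σ area = 869.955

Euler characteristic 9−21+14 = 2 ✓


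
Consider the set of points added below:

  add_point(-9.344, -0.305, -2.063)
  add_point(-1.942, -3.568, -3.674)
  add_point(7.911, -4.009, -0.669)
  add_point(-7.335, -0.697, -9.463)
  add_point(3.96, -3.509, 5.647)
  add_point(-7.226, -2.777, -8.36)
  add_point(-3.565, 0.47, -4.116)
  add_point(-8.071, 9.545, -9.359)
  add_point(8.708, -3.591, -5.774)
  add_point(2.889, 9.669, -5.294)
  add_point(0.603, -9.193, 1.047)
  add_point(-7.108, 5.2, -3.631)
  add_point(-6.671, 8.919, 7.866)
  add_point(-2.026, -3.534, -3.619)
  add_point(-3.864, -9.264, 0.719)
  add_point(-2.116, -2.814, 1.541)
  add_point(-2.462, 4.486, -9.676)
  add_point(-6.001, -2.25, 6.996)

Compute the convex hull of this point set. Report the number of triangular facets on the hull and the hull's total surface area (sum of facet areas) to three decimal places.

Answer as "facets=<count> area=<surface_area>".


Points on the hull: [0, 2, 3, 4, 5, 7, 8, 9, 10, 12, 14, 16, 17] (13 of 18).

Triangle areas on the boundary:
  f1: (p4, p12, p9) → 119.8524
  f2: (p16, p9, p8) → 59.3825
  f3: (p16, p3, p8) → 50.6416
  f4: (p5, p3, p0) → 8.3164
  f5: (p5, p3, p8) → 18.7863
  f6: (p17, p4, p12) → 55.7809
  f7: (p17, p4, p10) → 39.4989
  f8: (p17, p12, p0) → 54.6850
  f9: (p2, p9, p8) → 37.5444
  f10: (p2, p4, p9) → 57.0588
  f11: (p2, p10, p8) → 22.1118
  f12: (p2, p4, p10) → 28.5574
  f13: (p14, p10, p8) → 20.6191
  f14: (p14, p5, p8) → 84.7082
  f15: (p14, p5, p0) → 37.6413
  f16: (p14, p17, p0) → 43.9817
  f17: (p14, p17, p10) → 21.3345
  f18: (p7, p16, p9) → 32.6482
  f19: (p7, p12, p9) → 91.6449
  f20: (p7, p16, p3) → 26.8970
  f21: (p7, p12, p0) → 84.4150
  f22: (p7, p3, p0) → 39.2972
Σ area = 1035.404

Euler characteristic 13−33+22 = 2 ✓

facets=22 area=1035.404


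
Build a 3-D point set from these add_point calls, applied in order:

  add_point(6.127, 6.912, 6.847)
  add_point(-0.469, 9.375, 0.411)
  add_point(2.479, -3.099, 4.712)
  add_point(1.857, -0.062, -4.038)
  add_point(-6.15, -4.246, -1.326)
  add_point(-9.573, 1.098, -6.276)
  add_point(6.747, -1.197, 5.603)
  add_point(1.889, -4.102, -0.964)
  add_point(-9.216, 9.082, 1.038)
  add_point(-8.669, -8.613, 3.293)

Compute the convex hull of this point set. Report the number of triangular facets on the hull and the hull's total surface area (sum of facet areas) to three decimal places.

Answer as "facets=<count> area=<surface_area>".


facets=14 area=696.233

Extreme-point indices: [0, 1, 3, 4, 5, 6, 7, 8, 9] — 9 of 10 on the boundary.

Area of each hull facet:
  f1: (p0, p9, p6) → 65.7893
  f2: (p8, p9, p5) → 73.9232
  f3: (p8, p0, p9) → 144.6005
  f4: (p7, p9, p6) → 49.8562
  f5: (p4, p9, p5) → 20.1015
  f6: (p4, p7, p5) → 29.0758
  f7: (p4, p7, p9) → 25.7852
  f8: (p3, p7, p5) → 29.1049
  f9: (p3, p0, p6) → 44.7135
  f10: (p3, p7, p6) → 21.5817
  f11: (p1, p8, p5) → 47.5267
  f12: (p1, p3, p5) → 61.0188
  f13: (p1, p8, p0) → 32.4161
  f14: (p1, p3, p0) → 50.7400
Σ area = 696.233

Euler: V−E+F = 9−21+14 = 2.


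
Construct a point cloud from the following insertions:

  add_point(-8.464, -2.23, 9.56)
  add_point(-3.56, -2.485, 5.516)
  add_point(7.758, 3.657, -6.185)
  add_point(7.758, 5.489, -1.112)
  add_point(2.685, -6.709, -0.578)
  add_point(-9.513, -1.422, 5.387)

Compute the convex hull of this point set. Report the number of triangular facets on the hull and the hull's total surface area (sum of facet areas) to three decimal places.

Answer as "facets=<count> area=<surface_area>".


Hull vertices (5/6): indices [0, 2, 3, 4, 5].

Facet areas (half cross-product norm):
  f1: (p4, p2, p5) → 91.2587
  f2: (p3, p2, p5) → 52.1618
  f3: (p3, p4, p2) → 34.2779
  f4: (p0, p4, p5) → 31.6562
  f5: (p0, p3, p5) → 42.5135
  f6: (p0, p3, p4) → 103.8620
Σ area = 355.730

Euler characteristic 5−9+6 = 2 ✓

facets=6 area=355.730


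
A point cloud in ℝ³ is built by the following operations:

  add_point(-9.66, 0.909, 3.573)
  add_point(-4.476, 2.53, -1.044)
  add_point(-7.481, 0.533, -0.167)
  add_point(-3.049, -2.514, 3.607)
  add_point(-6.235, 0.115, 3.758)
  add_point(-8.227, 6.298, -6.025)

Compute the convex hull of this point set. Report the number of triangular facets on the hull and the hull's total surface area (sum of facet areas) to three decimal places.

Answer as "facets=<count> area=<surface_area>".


Extreme-point indices: [0, 1, 2, 3, 4, 5] — 6 of 6 on the boundary.

Per-facet area ½‖(b−a)×(c−a)‖:
  f1: (p4, p3, p0) → 3.2982
  f2: (p4, p5, p0) → 19.5320
  f3: (p2, p3, p0) → 14.1770
  f4: (p2, p5, p0) → 15.4717
  f5: (p2, p5, p3) → 16.5296
  f6: (p1, p5, p3) → 9.3279
  f7: (p1, p4, p3) → 11.6884
  f8: (p1, p4, p5) → 15.8089
Σ area = 105.834

Euler: V−E+F = 6−12+8 = 2.

facets=8 area=105.834


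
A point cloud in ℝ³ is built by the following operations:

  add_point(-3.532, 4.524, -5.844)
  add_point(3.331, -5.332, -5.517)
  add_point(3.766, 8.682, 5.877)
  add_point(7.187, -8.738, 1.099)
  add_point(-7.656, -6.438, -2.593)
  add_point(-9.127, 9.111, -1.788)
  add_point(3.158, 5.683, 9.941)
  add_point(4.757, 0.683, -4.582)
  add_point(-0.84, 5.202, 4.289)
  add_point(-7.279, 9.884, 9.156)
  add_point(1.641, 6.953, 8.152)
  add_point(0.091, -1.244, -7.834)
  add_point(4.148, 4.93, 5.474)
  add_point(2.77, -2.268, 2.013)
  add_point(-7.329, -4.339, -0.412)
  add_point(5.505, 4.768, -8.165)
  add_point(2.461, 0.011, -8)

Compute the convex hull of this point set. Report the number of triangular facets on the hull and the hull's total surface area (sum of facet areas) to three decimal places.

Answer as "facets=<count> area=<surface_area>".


facets=20 area=963.471

Points on the hull: [0, 1, 2, 3, 4, 5, 6, 9, 11, 14, 15, 16] (12 of 17).

Facet areas (half cross-product norm):
  f1: (p2, p15, p5) → 101.9196
  f2: (p2, p15, p3) → 114.9997
  f3: (p2, p6, p3) → 44.1640
  f4: (p0, p15, p5) → 25.1443
  f5: (p0, p4, p5) → 49.9183
  f6: (p1, p15, p3) → 39.0331
  f7: (p1, p4, p3) → 46.8904
  f8: (p9, p4, p5) → 86.5266
  f9: (p9, p2, p5) → 63.9166
  f10: (p9, p2, p6) → 28.2958
  f11: (p11, p1, p4) → 30.2507
  f12: (p11, p0, p15) → 27.8125
  f13: (p11, p0, p4) → 37.7192
  f14: (p14, p9, p6) → 93.1407
  f15: (p14, p9, p4) → 6.1116
  f16: (p14, p6, p3) → 120.9044
  f17: (p14, p4, p3) → 23.1966
  f18: (p16, p1, p15) → 12.1969
  f19: (p16, p11, p15) → 3.7387
  f20: (p16, p11, p1) → 7.5913
Σ area = 963.471

Check V−E+F: 12 − 30 + 20 = 2.


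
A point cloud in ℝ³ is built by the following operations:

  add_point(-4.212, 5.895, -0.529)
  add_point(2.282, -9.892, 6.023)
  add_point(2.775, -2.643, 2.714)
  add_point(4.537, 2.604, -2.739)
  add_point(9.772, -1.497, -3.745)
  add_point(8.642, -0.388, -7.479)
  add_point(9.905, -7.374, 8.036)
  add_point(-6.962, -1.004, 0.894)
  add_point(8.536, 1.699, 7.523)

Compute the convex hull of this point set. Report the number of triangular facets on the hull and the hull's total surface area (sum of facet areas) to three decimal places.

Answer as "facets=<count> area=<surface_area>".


facets=12 area=610.742

Points on the hull: [0, 1, 3, 4, 5, 6, 7, 8] (8 of 9).

Per-facet area ½‖(b−a)×(c−a)‖:
  f1: (p5, p0, p7) → 60.1334
  f2: (p1, p5, p7) → 112.5938
  f3: (p1, p5, p6) → 69.6432
  f4: (p8, p0, p7) → 59.1157
  f5: (p8, p1, p7) → 89.5975
  f6: (p8, p1, p6) → 37.6034
  f7: (p4, p5, p6) → 8.4448
  f8: (p4, p8, p6) → 52.6653
  f9: (p4, p8, p5) → 15.0234
  f10: (p3, p5, p0) → 17.9644
  f11: (p3, p8, p0) → 52.5192
  f12: (p3, p8, p5) → 35.4382
Σ area = 610.742

Euler characteristic 8−18+12 = 2 ✓


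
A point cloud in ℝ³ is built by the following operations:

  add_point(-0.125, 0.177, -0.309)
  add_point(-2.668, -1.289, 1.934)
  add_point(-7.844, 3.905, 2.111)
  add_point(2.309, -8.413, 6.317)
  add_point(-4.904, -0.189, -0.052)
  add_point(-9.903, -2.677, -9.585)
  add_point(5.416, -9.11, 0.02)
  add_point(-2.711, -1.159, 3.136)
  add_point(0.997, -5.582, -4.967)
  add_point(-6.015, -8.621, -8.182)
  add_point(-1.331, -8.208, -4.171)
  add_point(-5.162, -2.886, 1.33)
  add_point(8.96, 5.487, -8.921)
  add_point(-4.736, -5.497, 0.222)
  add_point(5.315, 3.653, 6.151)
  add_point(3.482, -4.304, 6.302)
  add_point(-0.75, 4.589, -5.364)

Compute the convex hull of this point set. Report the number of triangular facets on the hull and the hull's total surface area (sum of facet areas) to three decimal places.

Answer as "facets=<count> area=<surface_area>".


Hull vertices (11/17): indices [2, 3, 5, 6, 9, 11, 12, 13, 14, 15, 16].

Per-facet area ½‖(b−a)×(c−a)‖:
  f1: (p9, p12, p5) → 73.3216
  f2: (p9, p6, p12) → 121.4101
  f3: (p9, p3, p6) → 49.0365
  f4: (p16, p12, p5) → 50.4290
  f5: (p16, p2, p5) → 61.2326
  f6: (p16, p2, p12) → 23.7713
  f7: (p14, p2, p12) → 107.2782
  f8: (p14, p2, p3) → 83.7087
  f9: (p14, p6, p12) → 104.9660
  f10: (p13, p9, p3) → 36.0619
  f11: (p13, p2, p5) → 56.3852
  f12: (p13, p9, p5) → 32.7721
  f13: (p15, p3, p6) → 15.0701
  f14: (p15, p14, p6) → 28.6495
  f15: (p15, p14, p3) → 0.9381
  f16: (p11, p2, p3) → 27.9136
  f17: (p11, p13, p3) → 13.8649
  f18: (p11, p13, p2) → 3.6723
Σ area = 890.482

Euler characteristic 11−27+18 = 2 ✓

facets=18 area=890.482


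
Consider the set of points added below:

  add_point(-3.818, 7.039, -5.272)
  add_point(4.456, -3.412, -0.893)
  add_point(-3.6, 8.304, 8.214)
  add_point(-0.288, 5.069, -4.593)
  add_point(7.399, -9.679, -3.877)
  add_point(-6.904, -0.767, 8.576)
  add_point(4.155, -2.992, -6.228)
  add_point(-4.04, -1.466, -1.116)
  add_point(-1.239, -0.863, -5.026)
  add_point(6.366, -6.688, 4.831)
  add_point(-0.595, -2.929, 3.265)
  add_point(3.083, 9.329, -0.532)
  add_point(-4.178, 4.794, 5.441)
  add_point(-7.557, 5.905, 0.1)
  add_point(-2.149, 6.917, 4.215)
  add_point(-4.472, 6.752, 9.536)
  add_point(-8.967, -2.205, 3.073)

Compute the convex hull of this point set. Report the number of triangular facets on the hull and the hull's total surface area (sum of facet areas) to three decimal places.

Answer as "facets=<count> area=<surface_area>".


facets=20 area=789.288

Extreme-point indices: [0, 2, 3, 4, 5, 6, 8, 9, 11, 13, 15, 16] — 12 of 17 on the boundary.

Per-facet area ½‖(b−a)×(c−a)‖:
  f1: (p9, p4, p16) → 74.1246
  f2: (p9, p11, p4) → 79.6797
  f3: (p8, p4, p16) → 66.0519
  f4: (p8, p0, p16) → 46.7353
  f5: (p6, p11, p4) → 38.7727
  f6: (p6, p8, p4) → 17.9967
  f7: (p6, p8, p0) → 19.3576
  f8: (p13, p0, p16) → 24.7655
  f9: (p5, p9, p16) → 45.3870
  f10: (p5, p9, p15) → 59.2005
  f11: (p5, p13, p16) → 26.4615
  f12: (p5, p13, p15) → 37.9648
  f13: (p3, p0, p11) → 13.5437
  f14: (p3, p6, p11) → 28.9147
  f15: (p3, p6, p0) → 11.6299
  f16: (p2, p0, p11) → 47.8468
  f17: (p2, p13, p0) → 28.1517
  f18: (p2, p13, p15) → 10.2025
  f19: (p2, p9, p11) → 92.8314
  f20: (p2, p9, p15) → 19.6697
Σ area = 789.288

Check V−E+F: 12 − 30 + 20 = 2.


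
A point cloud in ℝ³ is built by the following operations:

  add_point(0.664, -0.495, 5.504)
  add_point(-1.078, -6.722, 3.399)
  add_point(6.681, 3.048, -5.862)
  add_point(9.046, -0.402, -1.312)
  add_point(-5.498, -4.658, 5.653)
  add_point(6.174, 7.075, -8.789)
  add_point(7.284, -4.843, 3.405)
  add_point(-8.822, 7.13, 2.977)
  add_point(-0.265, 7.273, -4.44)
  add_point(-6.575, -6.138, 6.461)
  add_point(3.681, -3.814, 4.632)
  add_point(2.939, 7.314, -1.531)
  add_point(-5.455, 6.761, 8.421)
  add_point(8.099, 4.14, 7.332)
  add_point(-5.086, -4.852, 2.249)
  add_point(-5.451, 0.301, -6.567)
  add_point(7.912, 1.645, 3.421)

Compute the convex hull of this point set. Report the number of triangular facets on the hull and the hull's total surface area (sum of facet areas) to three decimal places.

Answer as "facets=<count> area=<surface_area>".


facets=22 area=862.794

Hull vertices (13/17): indices [1, 2, 3, 5, 6, 7, 8, 9, 11, 12, 13, 14, 15].

Facet areas (half cross-product norm):
  f1: (p13, p5, p3) → 51.8987
  f2: (p6, p13, p3) → 30.9938
  f3: (p6, p15, p3) → 51.8050
  f4: (p6, p15, p1) → 54.2543
  f5: (p14, p15, p1) → 20.7929
  f6: (p8, p15, p7) → 48.4455
  f7: (p8, p15, p5) → 32.8506
  f8: (p2, p5, p3) → 6.1114
  f9: (p2, p15, p3) → 36.8330
  f10: (p2, p15, p5) → 31.1407
  f11: (p9, p12, p13) → 90.0737
  f12: (p9, p6, p1) → 15.1802
  f13: (p9, p6, p13) → 69.8846
  f14: (p9, p14, p1) → 10.6030
  f15: (p9, p12, p7) → 41.7008
  f16: (p9, p15, p7) → 78.4086
  f17: (p9, p14, p15) → 9.8592
  f18: (p11, p13, p5) → 35.6604
  f19: (p11, p12, p13) → 65.9447
  f20: (p11, p8, p5) → 16.3400
  f21: (p11, p12, p7) → 39.6816
  f22: (p11, p8, p7) → 24.3309
Σ area = 862.794

Euler: V−E+F = 13−33+22 = 2.


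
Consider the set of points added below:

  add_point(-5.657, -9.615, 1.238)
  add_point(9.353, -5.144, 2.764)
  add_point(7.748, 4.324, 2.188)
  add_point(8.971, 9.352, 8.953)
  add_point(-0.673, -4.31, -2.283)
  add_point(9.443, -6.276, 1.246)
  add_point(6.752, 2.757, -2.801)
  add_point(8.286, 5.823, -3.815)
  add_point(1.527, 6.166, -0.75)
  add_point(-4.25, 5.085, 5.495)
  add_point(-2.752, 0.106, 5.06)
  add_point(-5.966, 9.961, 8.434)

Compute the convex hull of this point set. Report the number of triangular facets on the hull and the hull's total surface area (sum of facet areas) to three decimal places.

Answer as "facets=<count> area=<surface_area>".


facets=14 area=793.969

Extreme-point indices: [0, 1, 3, 4, 5, 7, 8, 10, 11] — 9 of 12 on the boundary.

Per-facet area ½‖(b−a)×(c−a)‖:
  f1: (p3, p7, p11) → 98.9344
  f2: (p3, p7, p5) → 86.5766
  f3: (p8, p7, p11) → 23.0983
  f4: (p10, p0, p11) → 32.0005
  f5: (p10, p3, p11) → 77.2316
  f6: (p10, p3, p0) → 46.6761
  f7: (p1, p0, p5) → 14.6081
  f8: (p1, p3, p5) → 7.5122
  f9: (p1, p3, p0) → 119.2253
  f10: (p4, p8, p7) → 40.0349
  f11: (p4, p0, p11) → 75.0368
  f12: (p4, p8, p11) → 64.6482
  f13: (p4, p0, p5) → 41.8266
  f14: (p4, p7, p5) → 66.5595
Σ area = 793.969

Euler characteristic 9−21+14 = 2 ✓


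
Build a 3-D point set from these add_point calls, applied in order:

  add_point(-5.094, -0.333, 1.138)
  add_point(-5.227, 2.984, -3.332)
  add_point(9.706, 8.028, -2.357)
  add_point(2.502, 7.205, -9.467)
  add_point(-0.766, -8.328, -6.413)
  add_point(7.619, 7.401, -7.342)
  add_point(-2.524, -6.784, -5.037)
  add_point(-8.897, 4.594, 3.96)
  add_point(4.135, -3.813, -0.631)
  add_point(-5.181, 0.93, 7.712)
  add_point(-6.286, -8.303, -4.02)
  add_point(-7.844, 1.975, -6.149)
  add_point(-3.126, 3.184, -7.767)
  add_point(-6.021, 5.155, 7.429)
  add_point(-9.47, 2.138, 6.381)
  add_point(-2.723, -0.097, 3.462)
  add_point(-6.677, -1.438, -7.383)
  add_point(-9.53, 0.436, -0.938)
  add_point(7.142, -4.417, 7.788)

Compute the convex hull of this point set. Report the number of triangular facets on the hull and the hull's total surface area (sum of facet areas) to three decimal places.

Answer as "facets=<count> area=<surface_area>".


facets=24 area=976.490

Points on the hull: [2, 3, 4, 5, 7, 8, 9, 10, 11, 13, 14, 16, 17, 18] (14 of 19).

Triangle areas on the boundary:
  f1: (p13, p18, p2) → 124.6390
  f2: (p3, p13, p2) → 92.3457
  f3: (p10, p18, p4) → 50.0640
  f4: (p8, p18, p4) → 25.3282
  f5: (p5, p3, p2) → 10.6307
  f6: (p5, p3, p4) → 44.3139
  f7: (p5, p8, p4) → 57.8861
  f8: (p5, p18, p2) → 40.0780
  f9: (p5, p8, p18) → 54.5419
  f10: (p7, p3, p13) → 39.9541
  f11: (p16, p3, p4) → 58.2192
  f12: (p16, p10, p4) → 22.8481
  f13: (p16, p10, p17) → 27.6461
  f14: (p14, p7, p13) → 7.4690
  f15: (p14, p10, p17) → 31.8456
  f16: (p14, p7, p17) → 11.2666
  f17: (p11, p7, p17) → 15.9917
  f18: (p11, p7, p3) → 61.3852
  f19: (p11, p16, p17) → 10.7294
  f20: (p11, p16, p3) → 22.9691
  f21: (p9, p10, p18) → 99.0275
  f22: (p9, p14, p10) → 34.5036
  f23: (p9, p13, p18) → 23.8556
  f24: (p9, p14, p13) → 8.9517
Σ area = 976.490

Check V−E+F: 14 − 36 + 24 = 2.


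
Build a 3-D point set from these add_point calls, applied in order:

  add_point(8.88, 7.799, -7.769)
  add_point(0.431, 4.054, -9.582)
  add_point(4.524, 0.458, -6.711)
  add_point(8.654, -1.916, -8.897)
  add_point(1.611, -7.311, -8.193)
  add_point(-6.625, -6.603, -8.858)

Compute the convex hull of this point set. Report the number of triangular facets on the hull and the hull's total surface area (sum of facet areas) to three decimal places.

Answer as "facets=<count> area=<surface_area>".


facets=8 area=274.296

6 of the 6 inputs are extreme points: [0, 1, 2, 3, 4, 5].

Per-facet area ½‖(b−a)×(c−a)‖:
  f1: (p2, p4, p5) → 33.5649
  f2: (p3, p4, p5) → 25.3067
  f3: (p3, p2, p0) → 22.4955
  f4: (p3, p2, p4) → 21.5544
  f5: (p1, p3, p5) → 65.1192
  f6: (p1, p3, p0) → 41.4176
  f7: (p1, p2, p5) → 38.9961
  f8: (p1, p2, p0) → 25.8421
Σ area = 274.296

Euler: V−E+F = 6−12+8 = 2.


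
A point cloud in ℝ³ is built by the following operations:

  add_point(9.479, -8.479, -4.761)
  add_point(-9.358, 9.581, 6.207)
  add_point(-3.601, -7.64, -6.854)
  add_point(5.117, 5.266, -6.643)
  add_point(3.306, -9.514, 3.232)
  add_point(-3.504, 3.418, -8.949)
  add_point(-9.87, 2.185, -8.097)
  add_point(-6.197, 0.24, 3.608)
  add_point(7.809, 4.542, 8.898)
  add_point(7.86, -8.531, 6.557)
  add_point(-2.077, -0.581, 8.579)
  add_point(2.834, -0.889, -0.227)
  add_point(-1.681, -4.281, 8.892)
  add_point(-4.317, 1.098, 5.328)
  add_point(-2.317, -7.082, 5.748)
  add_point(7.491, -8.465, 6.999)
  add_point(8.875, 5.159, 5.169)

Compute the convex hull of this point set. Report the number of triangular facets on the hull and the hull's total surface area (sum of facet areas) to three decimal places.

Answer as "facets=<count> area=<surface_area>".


15 of the 17 inputs are extreme points: [0, 1, 2, 3, 4, 5, 6, 7, 8, 9, 10, 12, 14, 15, 16].

Facet areas (half cross-product norm):
  f1: (p2, p4, p0) → 59.5185
  f2: (p9, p4, p0) → 29.0258
  f3: (p16, p3, p0) → 87.8779
  f4: (p16, p9, p0) → 78.3572
  f5: (p16, p9, p8) → 26.0758
  f6: (p16, p1, p8) → 35.4323
  f7: (p16, p3, p1) → 112.9534
  f8: (p5, p3, p0) → 65.7491
  f9: (p5, p2, p0) → 74.4368
  f10: (p5, p2, p6) → 35.9204
  f11: (p5, p1, p6) → 52.6835
  f12: (p5, p3, p1) → 79.1545
  f13: (p7, p1, p6) → 63.3344
  f14: (p14, p7, p1) → 22.2372
  f15: (p14, p12, p1) → 31.7562
  f16: (p14, p2, p6) → 73.7455
  f17: (p14, p7, p6) → 45.9177
  f18: (p14, p2, p4) → 39.9499
  f19: (p10, p1, p8) → 70.1101
  f20: (p10, p12, p8) → 19.4104
  f21: (p10, p12, p1) → 11.8134
  f22: (p15, p9, p8) → 3.7273
  f23: (p15, p12, p8) → 61.5520
  f24: (p15, p14, p12) → 21.0234
  f25: (p15, p9, p4) → 1.6570
  f26: (p15, p14, p4) → 18.0734
Σ area = 1221.493

Euler characteristic 15−39+26 = 2 ✓

facets=26 area=1221.493


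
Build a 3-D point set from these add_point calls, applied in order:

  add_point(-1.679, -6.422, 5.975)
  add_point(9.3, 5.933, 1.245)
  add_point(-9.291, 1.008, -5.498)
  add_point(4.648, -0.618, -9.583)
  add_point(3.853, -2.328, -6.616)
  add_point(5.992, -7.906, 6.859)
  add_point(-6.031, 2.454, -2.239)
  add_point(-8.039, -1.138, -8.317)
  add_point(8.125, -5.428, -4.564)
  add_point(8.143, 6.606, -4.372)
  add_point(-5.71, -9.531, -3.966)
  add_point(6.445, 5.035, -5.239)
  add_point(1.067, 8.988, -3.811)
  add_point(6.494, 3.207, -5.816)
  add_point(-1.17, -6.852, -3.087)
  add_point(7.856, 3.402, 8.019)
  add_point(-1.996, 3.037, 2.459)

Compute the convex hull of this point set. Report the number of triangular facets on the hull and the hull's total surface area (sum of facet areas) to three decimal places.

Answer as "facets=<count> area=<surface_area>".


Points on the hull: [0, 1, 2, 3, 5, 6, 7, 8, 9, 10, 12, 15, 16] (13 of 17).

Triangle areas on the boundary:
  f1: (p0, p10, p2) → 62.7246
  f2: (p7, p10, p2) → 17.7727
  f3: (p7, p3, p10) → 61.3374
  f4: (p7, p12, p2) → 24.3657
  f5: (p7, p12, p3) → 71.1670
  f6: (p5, p0, p10) → 40.2511
  f7: (p9, p12, p1) → 21.3602
  f8: (p9, p12, p3) → 35.7467
  f9: (p6, p12, p2) → 19.2075
  f10: (p15, p12, p1) → 34.1975
  f11: (p15, p5, p0) → 45.2821
  f12: (p8, p9, p1) → 34.5716
  f13: (p8, p9, p3) → 37.1442
  f14: (p8, p15, p1) → 47.0361
  f15: (p8, p15, p5) → 67.7887
  f16: (p8, p3, p10) → 54.6791
  f17: (p8, p5, p10) → 82.5924
  f18: (p16, p6, p12) → 27.6978
  f19: (p16, p15, p12) → 51.8865
  f20: (p16, p15, p0) → 56.3237
  f21: (p16, p0, p2) → 55.1705
  f22: (p16, p6, p2) → 3.3208
Σ area = 951.624

Euler characteristic 13−33+22 = 2 ✓

facets=22 area=951.624
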